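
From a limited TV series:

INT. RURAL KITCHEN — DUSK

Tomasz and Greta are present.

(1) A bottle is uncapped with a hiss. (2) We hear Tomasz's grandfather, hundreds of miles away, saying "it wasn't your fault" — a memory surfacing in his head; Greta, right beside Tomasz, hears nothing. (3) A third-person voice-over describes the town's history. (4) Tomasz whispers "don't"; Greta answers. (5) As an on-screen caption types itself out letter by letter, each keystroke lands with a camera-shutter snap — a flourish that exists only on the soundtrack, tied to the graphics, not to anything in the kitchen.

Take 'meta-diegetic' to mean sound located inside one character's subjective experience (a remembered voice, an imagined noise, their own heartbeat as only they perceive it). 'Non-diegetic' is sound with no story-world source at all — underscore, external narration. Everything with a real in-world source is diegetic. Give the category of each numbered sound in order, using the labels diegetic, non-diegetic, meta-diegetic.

(1) is diegetic: an in-world source (a bottle); characters could hear it.
(2) it's Tomasz's recollection rendered as sound; the other character can't hear it → meta-diegetic.
(3) the narrator exists outside the story world, addressing only the audience → non-diegetic.
(4) is diegetic: spoken by a character present in the story world.
(5) is non-diegetic: sound married to a title/caption — outside the diegesis by definition.

diegetic, meta-diegetic, non-diegetic, diegetic, non-diegetic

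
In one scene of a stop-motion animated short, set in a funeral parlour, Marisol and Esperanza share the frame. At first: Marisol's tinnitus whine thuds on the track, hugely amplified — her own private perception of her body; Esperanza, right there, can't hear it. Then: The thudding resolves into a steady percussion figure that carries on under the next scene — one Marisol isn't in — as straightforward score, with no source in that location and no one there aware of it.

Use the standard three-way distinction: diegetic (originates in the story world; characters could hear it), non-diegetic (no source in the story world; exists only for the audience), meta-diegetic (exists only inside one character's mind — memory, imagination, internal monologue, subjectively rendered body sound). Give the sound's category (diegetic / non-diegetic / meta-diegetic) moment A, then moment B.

meta-diegetic, non-diegetic

Moment A: it's Marisol's subjective body sound, inaudible to Esperanza → meta-diegetic.
Moment B: detached from Marisol and playing as sourceless score over a scene she isn't in — for the audience only → non-diegetic.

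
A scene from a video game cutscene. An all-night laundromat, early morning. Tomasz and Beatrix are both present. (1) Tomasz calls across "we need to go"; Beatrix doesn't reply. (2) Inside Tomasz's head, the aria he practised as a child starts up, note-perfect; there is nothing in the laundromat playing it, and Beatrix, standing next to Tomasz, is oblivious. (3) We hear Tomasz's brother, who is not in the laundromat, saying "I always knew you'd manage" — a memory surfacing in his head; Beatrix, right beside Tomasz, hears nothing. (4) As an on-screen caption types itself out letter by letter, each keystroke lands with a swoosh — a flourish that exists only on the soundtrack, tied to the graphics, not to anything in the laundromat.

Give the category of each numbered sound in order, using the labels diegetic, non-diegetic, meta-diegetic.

(1) Tomasz is a character speaking aloud in the scene → diegetic.
(2) the music is a memory playing inside Tomasz's mind alone; no real-world source, Beatrix can't hear it → meta-diegetic.
Sound (3): a remembered line, private to Tomasz — not present in the room, not audible to Beatrix, so meta-diegetic.
Sound (4): it accompanies on-screen graphics, not anything inside the story world, so non-diegetic.

diegetic, meta-diegetic, meta-diegetic, non-diegetic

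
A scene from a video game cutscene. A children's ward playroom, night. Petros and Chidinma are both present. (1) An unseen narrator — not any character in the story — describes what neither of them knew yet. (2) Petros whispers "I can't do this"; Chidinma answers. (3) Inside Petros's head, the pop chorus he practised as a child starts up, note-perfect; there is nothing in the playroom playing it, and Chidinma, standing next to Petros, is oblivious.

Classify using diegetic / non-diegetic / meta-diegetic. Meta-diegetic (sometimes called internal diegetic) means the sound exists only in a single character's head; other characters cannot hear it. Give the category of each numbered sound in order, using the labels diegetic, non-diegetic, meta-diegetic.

(1) commentary laid over the scene from outside the fiction → non-diegetic.
Sound (2): spoken by a character present in the story world, so diegetic.
(3) it lives in Petros's subjectivity, not in the playroom → meta-diegetic.

non-diegetic, diegetic, meta-diegetic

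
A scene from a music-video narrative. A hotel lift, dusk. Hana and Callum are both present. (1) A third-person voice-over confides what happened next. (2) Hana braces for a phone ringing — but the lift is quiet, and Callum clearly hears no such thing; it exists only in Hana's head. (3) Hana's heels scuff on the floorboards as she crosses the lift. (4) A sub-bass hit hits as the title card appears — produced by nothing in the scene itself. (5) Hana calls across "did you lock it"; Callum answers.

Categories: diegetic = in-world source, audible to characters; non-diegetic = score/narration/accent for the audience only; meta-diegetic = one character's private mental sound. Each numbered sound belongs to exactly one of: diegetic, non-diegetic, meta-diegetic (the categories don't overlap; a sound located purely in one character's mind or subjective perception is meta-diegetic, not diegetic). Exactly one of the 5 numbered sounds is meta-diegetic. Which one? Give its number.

2

Sound (1): commentary laid over the scene from outside the fiction, so non-diegetic.
Sound (2): the sound is imagined by Hana; nothing in the story world is producing it and Callum can't hear it, so meta-diegetic.
(3) is diegetic: it's the physical sound of Hana moving in the space.
(4) is non-diegetic: nothing in the scene produces it; it's an accent added for the audience.
(5) Hana is a character speaking aloud in the scene → diegetic.
Only (2) is meta-diegetic.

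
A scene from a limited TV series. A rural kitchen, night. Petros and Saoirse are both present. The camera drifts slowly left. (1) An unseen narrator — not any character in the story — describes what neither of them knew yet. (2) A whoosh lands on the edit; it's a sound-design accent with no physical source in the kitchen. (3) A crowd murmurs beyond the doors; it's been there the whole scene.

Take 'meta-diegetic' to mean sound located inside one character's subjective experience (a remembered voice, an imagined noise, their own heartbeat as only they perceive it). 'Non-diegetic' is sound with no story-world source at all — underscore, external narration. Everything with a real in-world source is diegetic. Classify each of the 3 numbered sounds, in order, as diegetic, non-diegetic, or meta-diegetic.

non-diegetic, non-diegetic, diegetic

(1) the narrator exists outside the story world, addressing only the audience → non-diegetic.
Sound (2): nothing in the scene produces it; it's an accent added for the audience, so non-diegetic.
(3) is diegetic: a crowd is part of the location's real environment.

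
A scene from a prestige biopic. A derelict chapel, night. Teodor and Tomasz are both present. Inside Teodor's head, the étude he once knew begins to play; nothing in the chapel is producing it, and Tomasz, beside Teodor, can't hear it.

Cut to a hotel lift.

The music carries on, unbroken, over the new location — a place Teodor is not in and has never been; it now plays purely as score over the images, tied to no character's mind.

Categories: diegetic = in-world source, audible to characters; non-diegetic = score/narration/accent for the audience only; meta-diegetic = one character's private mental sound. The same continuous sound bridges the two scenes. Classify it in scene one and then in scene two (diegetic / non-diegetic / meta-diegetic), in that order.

Scene one: the music exists only inside Teodor's mind; Tomasz can't hear it → meta-diegetic.
Scene two: it's detached from Teodor entirely and plays over unrelated images with no in-world source — conventional underscore → non-diegetic.

meta-diegetic, non-diegetic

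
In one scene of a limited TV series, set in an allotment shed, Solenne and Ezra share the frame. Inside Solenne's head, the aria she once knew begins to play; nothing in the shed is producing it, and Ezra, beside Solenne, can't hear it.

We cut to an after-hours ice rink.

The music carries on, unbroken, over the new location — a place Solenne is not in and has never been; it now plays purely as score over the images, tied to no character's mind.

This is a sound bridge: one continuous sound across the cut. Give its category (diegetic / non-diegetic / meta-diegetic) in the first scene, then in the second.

meta-diegetic, non-diegetic

Scene one: the music exists only inside Solenne's mind; Ezra can't hear it → meta-diegetic.
Scene two: it's detached from Solenne entirely and plays over unrelated images with no in-world source — conventional underscore → non-diegetic.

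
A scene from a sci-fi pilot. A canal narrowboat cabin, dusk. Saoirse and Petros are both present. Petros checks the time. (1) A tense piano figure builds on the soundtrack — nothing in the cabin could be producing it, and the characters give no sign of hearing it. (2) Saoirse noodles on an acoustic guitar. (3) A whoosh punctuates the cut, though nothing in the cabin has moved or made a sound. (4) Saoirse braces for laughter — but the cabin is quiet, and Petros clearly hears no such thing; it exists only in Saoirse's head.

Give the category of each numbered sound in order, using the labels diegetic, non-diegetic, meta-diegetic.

non-diegetic, diegetic, non-diegetic, meta-diegetic

(1) is non-diegetic: nothing in the cabin produces it and the characters don't hear it — pure soundtrack.
(2) is diegetic: Saoirse is producing the music live, in the story world.
(3) it's a sound-design accent with no in-world source; no one in the scene can hear it → non-diegetic.
(4) is meta-diegetic: Saoirse alone 'hears' it — an imagined sound, not present in the space.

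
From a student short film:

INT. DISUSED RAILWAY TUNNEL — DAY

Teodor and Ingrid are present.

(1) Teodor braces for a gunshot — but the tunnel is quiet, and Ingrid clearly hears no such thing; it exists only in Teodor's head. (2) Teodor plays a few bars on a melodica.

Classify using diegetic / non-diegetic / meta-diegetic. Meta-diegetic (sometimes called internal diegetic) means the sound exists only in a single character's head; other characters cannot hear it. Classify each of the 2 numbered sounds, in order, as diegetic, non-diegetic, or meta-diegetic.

meta-diegetic, diegetic

(1) the sound is imagined by Teodor; nothing in the story world is producing it and Ingrid can't hear it → meta-diegetic.
(2) is diegetic: the instrument and the performer are both in the scene.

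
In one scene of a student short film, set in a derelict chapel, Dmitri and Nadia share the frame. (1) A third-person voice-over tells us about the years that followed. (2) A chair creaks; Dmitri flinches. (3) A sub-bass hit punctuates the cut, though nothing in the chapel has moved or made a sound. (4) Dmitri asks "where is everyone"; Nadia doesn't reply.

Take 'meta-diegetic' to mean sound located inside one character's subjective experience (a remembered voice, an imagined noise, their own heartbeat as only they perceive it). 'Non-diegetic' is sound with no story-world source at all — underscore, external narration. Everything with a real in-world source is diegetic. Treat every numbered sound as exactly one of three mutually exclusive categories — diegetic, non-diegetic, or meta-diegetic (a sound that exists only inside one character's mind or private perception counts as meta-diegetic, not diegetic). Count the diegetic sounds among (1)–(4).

2

Sound (1): external voice-over — not a character, not heard by anyone in the scene, so non-diegetic.
(2) is diegetic: an in-world source (a chair); characters could hear it.
(3) is non-diegetic: nothing in the scene produces it; it's an accent added for the audience.
(4) is diegetic: spoken by a character present in the story world.
So 2 of the 4 are diegetic: (2), (4).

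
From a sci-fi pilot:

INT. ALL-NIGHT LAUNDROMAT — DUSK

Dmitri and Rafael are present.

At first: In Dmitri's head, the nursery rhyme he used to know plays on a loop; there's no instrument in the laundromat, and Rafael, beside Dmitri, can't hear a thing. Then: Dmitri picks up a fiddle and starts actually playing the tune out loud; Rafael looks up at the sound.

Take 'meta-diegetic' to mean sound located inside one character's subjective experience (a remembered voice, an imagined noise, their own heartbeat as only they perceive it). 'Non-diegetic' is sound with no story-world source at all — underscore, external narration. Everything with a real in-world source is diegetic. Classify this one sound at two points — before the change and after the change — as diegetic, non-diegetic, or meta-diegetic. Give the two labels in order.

Before the change: the tune exists only as Dmitri's private memory; Rafael can't hear it → meta-diegetic.
After the change: Dmitri is now producing it live on a fiddle, in the room, and Rafael hears it → diegetic.

meta-diegetic, diegetic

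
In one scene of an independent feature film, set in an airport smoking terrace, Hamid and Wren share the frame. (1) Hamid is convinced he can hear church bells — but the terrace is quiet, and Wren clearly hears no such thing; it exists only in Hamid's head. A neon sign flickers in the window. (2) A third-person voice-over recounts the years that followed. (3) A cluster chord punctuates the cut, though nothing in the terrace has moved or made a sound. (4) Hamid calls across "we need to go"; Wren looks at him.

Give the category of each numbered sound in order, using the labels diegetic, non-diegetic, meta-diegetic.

(1) subjective to Hamid: the terrace is silent and Wren hears nothing → meta-diegetic.
(2) the narrator exists outside the story world, addressing only the audience → non-diegetic.
Sound (3): nothing in the scene produces it; it's an accent added for the audience, so non-diegetic.
(4) is diegetic: spoken by a character present in the story world.

meta-diegetic, non-diegetic, non-diegetic, diegetic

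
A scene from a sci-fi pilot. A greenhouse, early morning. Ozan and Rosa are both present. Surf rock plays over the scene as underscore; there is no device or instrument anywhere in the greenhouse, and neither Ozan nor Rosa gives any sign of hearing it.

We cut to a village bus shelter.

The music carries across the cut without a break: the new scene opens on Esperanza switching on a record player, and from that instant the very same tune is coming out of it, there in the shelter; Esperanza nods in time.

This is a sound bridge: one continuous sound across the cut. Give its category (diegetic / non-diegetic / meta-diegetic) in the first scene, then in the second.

non-diegetic, diegetic

Scene one: there's no in-world source anywhere and no character hears it — underscore for the audience only → non-diegetic.
Scene two: once Esperanza turns on a record player, the music has a real source in the story world and Esperanza reacts to it → diegetic.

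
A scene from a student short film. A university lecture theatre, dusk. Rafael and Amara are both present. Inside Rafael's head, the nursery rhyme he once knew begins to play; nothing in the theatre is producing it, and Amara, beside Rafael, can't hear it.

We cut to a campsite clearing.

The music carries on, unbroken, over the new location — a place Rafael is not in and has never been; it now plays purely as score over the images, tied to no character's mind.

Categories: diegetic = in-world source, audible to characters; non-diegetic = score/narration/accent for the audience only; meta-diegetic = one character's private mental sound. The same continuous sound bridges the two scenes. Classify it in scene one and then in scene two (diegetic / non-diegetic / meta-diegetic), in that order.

Scene one: the music exists only inside Rafael's mind; Amara can't hear it → meta-diegetic.
Scene two: it's detached from Rafael entirely and plays over unrelated images with no in-world source — conventional underscore → non-diegetic.

meta-diegetic, non-diegetic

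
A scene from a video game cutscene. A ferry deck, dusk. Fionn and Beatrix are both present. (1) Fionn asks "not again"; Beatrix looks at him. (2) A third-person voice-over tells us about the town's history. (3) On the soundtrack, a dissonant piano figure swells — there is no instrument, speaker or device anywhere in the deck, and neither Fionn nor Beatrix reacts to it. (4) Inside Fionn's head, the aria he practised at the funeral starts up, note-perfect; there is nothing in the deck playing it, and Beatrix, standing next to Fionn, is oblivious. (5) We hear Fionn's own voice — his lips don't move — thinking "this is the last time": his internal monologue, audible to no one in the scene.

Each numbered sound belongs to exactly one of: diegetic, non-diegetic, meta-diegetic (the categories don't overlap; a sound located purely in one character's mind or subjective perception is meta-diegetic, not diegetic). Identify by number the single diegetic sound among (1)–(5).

1

(1) is diegetic: spoken by a character present in the story world.
(2) the narrator exists outside the story world, addressing only the audience → non-diegetic.
(3) nothing in the deck produces it and the characters don't hear it — pure soundtrack → non-diegetic.
(4) the music is a memory playing inside Fionn's mind alone; no real-world source, Beatrix can't hear it → meta-diegetic.
Sound (5): Fionn's thought-voice: a private mental sound no other character can hear, so meta-diegetic.
Only (1) is diegetic.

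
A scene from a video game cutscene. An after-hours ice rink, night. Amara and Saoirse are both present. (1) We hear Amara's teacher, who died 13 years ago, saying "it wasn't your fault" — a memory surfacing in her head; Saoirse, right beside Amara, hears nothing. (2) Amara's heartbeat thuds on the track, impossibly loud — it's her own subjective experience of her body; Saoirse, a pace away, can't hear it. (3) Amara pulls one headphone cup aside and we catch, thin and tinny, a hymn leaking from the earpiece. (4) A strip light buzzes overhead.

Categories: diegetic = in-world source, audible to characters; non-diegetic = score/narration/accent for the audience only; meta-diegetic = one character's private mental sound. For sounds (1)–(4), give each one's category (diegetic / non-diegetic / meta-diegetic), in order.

(1) is meta-diegetic: it's Amara's recollection rendered as sound; the other character can't hear it.
Sound (2): it's Amara's internal bodily sensation rendered as sound; only Amara 'hears' it, so meta-diegetic.
Sound (3): it's leaking from a physical pair of headphones in the scene, so diegetic.
(4) is diegetic: ambient/room sound belonging to the story's physical space.

meta-diegetic, meta-diegetic, diegetic, diegetic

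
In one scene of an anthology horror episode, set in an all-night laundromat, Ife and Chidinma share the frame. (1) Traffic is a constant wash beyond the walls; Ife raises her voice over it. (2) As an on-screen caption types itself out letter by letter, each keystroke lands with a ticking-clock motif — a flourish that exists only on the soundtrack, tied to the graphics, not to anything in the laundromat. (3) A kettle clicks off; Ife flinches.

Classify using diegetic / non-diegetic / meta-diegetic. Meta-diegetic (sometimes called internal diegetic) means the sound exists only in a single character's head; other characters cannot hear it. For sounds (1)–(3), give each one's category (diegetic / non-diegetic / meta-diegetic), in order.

diegetic, non-diegetic, diegetic

Sound (1): it's the actual ambient sound of the location, so diegetic.
(2) is non-diegetic: it accompanies on-screen graphics, not anything inside the story world.
(3) is diegetic: a kettle is a real object/event in the scene's world.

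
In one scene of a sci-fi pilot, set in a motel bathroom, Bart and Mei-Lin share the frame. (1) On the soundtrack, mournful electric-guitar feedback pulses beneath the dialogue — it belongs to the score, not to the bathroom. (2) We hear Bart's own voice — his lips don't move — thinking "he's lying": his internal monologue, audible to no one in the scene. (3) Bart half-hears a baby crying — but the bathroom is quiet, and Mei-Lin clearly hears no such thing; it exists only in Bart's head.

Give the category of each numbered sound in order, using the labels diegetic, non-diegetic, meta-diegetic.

non-diegetic, meta-diegetic, meta-diegetic

(1) is non-diegetic: it has no source in the story world and no character can hear it — it's underscore.
(2) is meta-diegetic: it's Bart's unspoken thought, heard only by the audience via his subjectivity.
Sound (3): subjective to Bart: the bathroom is silent and Mei-Lin hears nothing, so meta-diegetic.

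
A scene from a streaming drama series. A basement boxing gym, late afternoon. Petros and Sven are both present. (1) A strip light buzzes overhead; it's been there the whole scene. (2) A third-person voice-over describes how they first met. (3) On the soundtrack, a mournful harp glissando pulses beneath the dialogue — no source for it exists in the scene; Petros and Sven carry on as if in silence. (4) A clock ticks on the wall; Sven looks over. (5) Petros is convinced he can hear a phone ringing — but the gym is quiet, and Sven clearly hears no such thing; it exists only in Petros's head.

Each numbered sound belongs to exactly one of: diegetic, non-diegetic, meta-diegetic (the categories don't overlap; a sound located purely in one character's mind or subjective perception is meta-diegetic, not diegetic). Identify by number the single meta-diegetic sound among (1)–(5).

5

(1) ambient/room sound belonging to the story's physical space → diegetic.
Sound (2): the narrator exists outside the story world, addressing only the audience, so non-diegetic.
Sound (3): score with no on-screen or off-screen source; it exists for the audience alone, so non-diegetic.
(4) a clock is a real object/event in the scene's world → diegetic.
(5) is meta-diegetic: Petros alone 'hears' it — an imagined sound, not present in the space.
Only (5) is meta-diegetic.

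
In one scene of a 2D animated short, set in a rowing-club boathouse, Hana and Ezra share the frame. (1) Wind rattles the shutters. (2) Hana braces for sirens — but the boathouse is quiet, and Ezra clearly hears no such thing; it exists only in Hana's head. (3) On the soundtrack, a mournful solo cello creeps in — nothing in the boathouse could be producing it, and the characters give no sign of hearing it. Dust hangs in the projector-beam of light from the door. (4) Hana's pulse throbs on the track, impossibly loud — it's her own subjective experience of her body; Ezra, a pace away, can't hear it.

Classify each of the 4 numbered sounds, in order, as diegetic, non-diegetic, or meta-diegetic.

diegetic, meta-diegetic, non-diegetic, meta-diegetic

(1) is diegetic: it's the actual ambient sound of the location.
(2) subjective to Hana: the boathouse is silent and Ezra hears nothing → meta-diegetic.
(3) is non-diegetic: it has no source in the story world and no character can hear it — it's underscore.
(4) point-of-audition from inside Hana's body; not a sound in the room → meta-diegetic.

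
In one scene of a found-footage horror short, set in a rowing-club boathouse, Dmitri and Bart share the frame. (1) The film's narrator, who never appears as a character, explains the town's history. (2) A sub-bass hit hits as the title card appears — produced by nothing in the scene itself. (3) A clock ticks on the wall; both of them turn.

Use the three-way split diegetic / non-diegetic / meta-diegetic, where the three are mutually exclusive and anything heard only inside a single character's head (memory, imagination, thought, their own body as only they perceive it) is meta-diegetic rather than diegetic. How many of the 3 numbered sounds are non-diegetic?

Sound (1): external voice-over — not a character, not heard by anyone in the scene, so non-diegetic.
Sound (2): nothing in the scene produces it; it's an accent added for the audience, so non-diegetic.
(3) an in-world source (a clock); characters could hear it → diegetic.
So 2 of the 3 are non-diegetic: (1), (2).

2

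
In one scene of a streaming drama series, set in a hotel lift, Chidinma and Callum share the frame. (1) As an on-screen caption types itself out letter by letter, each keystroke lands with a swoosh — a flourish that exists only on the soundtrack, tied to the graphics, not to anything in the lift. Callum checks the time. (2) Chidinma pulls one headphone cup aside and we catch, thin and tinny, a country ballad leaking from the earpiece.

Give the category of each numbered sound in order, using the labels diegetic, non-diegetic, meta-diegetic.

non-diegetic, diegetic

(1) the caption isn't part of the story world, so neither is the sound tied to it → non-diegetic.
(2) the headphones are an on-screen source → diegetic.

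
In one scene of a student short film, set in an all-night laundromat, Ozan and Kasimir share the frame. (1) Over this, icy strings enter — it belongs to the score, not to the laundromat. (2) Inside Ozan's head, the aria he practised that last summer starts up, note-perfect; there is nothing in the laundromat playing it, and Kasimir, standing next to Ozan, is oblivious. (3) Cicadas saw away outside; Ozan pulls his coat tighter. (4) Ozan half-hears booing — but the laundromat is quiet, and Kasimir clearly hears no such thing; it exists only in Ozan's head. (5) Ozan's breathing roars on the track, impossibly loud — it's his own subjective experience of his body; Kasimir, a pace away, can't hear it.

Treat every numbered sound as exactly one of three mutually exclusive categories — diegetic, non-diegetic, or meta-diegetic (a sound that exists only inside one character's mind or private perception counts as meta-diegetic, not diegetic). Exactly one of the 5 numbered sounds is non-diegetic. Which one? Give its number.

1

(1) is non-diegetic: nothing in the laundromat produces it and the characters don't hear it — pure soundtrack.
(2) is meta-diegetic: it lives in Ozan's subjectivity, not in the laundromat.
(3) is diegetic: it's the actual ambient sound of the location.
(4) is meta-diegetic: the sound is imagined by Ozan; nothing in the story world is producing it and Kasimir can't hear it.
Sound (5): it's Ozan's internal bodily sensation rendered as sound; only Ozan 'hears' it, so meta-diegetic.
Only (1) is non-diegetic.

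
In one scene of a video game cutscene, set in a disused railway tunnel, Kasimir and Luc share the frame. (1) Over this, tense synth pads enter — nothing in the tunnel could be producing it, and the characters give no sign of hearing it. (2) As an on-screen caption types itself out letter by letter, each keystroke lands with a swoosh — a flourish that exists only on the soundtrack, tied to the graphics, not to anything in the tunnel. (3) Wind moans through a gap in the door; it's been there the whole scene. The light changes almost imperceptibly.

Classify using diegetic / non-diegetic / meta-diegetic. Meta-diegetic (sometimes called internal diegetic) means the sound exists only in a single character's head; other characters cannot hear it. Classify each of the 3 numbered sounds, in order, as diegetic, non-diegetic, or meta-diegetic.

(1) nothing in the tunnel produces it and the characters don't hear it — pure soundtrack → non-diegetic.
(2) is non-diegetic: it accompanies on-screen graphics, not anything inside the story world.
Sound (3): ambient/room sound belonging to the story's physical space, so diegetic.

non-diegetic, non-diegetic, diegetic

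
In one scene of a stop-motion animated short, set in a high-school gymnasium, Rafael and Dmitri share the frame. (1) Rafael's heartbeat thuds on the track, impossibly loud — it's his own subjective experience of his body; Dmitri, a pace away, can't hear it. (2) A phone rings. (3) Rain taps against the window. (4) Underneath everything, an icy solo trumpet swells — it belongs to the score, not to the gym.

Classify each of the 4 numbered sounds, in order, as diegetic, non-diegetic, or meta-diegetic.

meta-diegetic, diegetic, diegetic, non-diegetic

(1) point-of-audition from inside Rafael's body; not a sound in the room → meta-diegetic.
(2) the sound comes from a phone physically present in the location → diegetic.
(3) is diegetic: ambient/room sound belonging to the story's physical space.
Sound (4): nothing in the gym produces it and the characters don't hear it — pure soundtrack, so non-diegetic.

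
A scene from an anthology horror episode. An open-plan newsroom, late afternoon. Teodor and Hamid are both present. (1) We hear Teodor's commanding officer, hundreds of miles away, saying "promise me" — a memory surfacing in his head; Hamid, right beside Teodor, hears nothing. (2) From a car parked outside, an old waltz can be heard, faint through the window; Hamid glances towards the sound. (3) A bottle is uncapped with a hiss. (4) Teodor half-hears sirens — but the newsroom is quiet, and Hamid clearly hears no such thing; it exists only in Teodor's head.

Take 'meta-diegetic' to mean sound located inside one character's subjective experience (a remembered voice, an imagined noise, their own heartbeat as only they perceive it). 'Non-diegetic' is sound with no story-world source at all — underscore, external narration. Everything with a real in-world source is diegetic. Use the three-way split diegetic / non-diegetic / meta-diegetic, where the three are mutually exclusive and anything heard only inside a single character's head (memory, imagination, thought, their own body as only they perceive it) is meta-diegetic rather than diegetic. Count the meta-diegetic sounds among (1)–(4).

2

Sound (1): a remembered line, private to Teodor — not present in the room, not audible to Hamid, so meta-diegetic.
(2) off-screen diegetic: the source is out of frame but still in the story's space → diegetic.
(3) the sound comes from a bottle physically present in the location → diegetic.
(4) Teodor alone 'hears' it — an imagined sound, not present in the space → meta-diegetic.
Meta-diegetic: (1), (4) — that's 2.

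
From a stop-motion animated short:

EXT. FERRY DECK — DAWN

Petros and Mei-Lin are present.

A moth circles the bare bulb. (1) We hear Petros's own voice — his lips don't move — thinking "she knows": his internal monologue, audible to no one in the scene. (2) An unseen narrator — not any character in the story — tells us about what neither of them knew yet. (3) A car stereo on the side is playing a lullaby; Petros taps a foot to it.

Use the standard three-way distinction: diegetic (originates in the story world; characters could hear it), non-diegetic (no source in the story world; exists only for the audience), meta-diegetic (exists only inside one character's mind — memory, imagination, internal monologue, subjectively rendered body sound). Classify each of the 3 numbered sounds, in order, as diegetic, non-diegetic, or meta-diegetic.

meta-diegetic, non-diegetic, diegetic

(1) is meta-diegetic: it's Petros's unspoken thought, heard only by the audience via his subjectivity.
(2) the narrator exists outside the story world, addressing only the audience → non-diegetic.
(3) the music comes from an on-screen device that Petros responds to → diegetic.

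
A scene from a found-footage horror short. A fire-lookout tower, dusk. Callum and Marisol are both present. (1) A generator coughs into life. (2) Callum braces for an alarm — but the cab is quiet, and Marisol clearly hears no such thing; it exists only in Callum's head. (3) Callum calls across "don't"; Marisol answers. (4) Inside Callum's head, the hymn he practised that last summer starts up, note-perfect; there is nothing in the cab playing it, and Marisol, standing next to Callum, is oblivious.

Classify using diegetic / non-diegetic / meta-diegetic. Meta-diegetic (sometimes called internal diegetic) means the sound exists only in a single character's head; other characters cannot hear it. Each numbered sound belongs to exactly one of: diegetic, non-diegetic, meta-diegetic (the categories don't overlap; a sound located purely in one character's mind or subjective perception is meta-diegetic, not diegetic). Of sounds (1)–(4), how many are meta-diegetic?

2

Sound (1): a generator is a real object/event in the scene's world, so diegetic.
(2) the sound is imagined by Callum; nothing in the story world is producing it and Marisol can't hear it → meta-diegetic.
(3) spoken by a character present in the story world → diegetic.
(4) is meta-diegetic: it lives in Callum's subjectivity, not in the cab.
So 2 of the 4 are meta-diegetic: (2), (4).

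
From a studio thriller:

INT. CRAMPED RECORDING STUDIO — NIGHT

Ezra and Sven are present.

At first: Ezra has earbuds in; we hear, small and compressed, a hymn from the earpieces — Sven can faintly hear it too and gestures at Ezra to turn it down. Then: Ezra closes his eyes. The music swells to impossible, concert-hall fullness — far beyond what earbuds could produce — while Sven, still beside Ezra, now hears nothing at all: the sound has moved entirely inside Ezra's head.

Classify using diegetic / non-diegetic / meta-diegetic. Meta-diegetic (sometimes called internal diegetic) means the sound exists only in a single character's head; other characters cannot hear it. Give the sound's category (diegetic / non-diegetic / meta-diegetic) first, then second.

First: the earbuds are a physical source both characters can hear → diegetic.
Second: the music now exists only as Ezra's subjective experience; Sven can no longer hear it → meta-diegetic.

diegetic, meta-diegetic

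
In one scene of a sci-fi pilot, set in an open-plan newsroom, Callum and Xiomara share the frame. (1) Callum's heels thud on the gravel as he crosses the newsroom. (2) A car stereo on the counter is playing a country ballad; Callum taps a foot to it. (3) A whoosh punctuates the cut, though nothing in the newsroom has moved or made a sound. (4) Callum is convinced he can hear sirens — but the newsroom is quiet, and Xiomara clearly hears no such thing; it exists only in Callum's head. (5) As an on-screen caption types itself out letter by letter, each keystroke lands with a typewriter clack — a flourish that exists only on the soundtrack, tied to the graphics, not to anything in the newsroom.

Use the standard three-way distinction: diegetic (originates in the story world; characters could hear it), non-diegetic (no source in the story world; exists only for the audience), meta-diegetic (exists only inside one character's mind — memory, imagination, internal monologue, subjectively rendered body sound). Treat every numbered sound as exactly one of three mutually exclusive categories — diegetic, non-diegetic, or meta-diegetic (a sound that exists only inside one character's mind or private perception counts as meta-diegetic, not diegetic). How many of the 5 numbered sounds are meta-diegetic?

1

(1) is diegetic: it's the physical sound of Callum moving in the space.
(2) is diegetic: source music from a car stereo, which exists in the story world.
(3) is non-diegetic: an editorial stinger — it belongs to the cut, not the story world.
(4) is meta-diegetic: subjective to Callum: the newsroom is silent and Xiomara hears nothing.
Sound (5): sound married to a title/caption — outside the diegesis by definition, so non-diegetic.
Meta-diegetic: (4) — that's 1.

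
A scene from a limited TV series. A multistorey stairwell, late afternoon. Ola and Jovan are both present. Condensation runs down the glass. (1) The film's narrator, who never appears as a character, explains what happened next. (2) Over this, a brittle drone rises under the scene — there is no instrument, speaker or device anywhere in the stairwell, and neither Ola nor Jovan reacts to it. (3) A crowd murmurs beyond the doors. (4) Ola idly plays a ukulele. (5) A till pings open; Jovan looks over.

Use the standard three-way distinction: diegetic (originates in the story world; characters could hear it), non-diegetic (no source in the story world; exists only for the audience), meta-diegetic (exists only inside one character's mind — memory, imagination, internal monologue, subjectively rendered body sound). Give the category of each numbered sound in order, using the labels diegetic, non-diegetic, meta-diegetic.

non-diegetic, non-diegetic, diegetic, diegetic, diegetic

(1) commentary laid over the scene from outside the fiction → non-diegetic.
Sound (2): nothing in the stairwell produces it and the characters don't hear it — pure soundtrack, so non-diegetic.
Sound (3): ambient/room sound belonging to the story's physical space, so diegetic.
(4) a character is playing a ukulele on screen → diegetic.
(5) is diegetic: the sound comes from a till physically present in the location.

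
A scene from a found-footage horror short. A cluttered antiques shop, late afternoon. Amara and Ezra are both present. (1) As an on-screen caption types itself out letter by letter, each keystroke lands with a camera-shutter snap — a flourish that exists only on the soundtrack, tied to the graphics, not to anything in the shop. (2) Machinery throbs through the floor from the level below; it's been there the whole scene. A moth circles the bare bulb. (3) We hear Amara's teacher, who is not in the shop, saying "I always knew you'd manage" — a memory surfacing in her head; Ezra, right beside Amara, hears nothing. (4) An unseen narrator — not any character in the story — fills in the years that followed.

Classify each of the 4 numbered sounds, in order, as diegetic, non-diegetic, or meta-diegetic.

non-diegetic, diegetic, meta-diegetic, non-diegetic

(1) is non-diegetic: it accompanies on-screen graphics, not anything inside the story world.
Sound (2): it's the actual ambient sound of the location, so diegetic.
Sound (3): the voice is a memory playing only inside Amara's mind; Ezra can't hear it, so meta-diegetic.
Sound (4): the narrator exists outside the story world, addressing only the audience, so non-diegetic.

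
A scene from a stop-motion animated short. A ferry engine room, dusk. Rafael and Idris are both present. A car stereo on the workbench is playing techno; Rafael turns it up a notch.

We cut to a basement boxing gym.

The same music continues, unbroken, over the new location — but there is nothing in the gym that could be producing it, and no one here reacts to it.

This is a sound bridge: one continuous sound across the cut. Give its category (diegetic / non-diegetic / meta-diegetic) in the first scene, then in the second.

diegetic, non-diegetic

Scene one: a car stereo is an on-screen source and Rafael reacts to it → diegetic.
Scene two: there is no source in the gym and no one hears it — it's now underscore → non-diegetic.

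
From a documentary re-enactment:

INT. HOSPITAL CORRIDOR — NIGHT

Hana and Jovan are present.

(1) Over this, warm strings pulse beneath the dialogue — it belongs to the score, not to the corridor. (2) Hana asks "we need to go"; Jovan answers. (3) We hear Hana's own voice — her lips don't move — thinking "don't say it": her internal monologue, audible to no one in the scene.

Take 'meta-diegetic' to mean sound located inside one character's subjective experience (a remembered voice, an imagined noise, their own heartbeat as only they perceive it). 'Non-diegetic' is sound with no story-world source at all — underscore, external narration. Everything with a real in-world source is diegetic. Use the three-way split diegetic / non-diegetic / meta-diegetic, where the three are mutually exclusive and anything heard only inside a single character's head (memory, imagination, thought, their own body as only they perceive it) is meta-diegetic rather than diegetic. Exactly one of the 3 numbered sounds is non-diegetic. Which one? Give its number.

1

(1) is non-diegetic: score with no on-screen or off-screen source; it exists for the audience alone.
Sound (2): spoken by a character present in the story world, so diegetic.
(3) it's Hana's unspoken thought, heard only by the audience via her subjectivity → meta-diegetic.
Only (1) is non-diegetic.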